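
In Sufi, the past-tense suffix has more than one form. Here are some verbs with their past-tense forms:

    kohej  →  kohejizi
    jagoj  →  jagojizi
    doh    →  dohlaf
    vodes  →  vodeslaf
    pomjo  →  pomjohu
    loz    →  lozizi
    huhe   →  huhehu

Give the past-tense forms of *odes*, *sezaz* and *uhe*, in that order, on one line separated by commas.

The alternation tracks the final sound of the stem — -laf when the stem ends in a voiceless consonant (*doh*, *vodes*); -izi when the stem ends in a voiced consonant (*kohej*, *jagoj*, *loz*); -hu when the stem ends in a vowel (*pomjo*, *huhe*).
*odes*: final sound = /s/, a voiceless consonant → -laf → *odeslaf*.
*sezaz*: final sound = /z/, a voiced consonant → -izi → *sezazizi*.
Since the final sound of *uhe* is /e/ (a vowel), it takes -hu, giving *uhehu*.

odeslaf, sezazizi, uhehu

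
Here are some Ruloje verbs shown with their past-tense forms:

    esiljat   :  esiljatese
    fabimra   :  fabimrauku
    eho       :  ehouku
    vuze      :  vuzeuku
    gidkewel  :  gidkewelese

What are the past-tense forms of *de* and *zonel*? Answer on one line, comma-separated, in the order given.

Looking at the final sound of each stem: -ese when the stem ends in a consonant (*esiljat*, *gidkewel*); -uku when the stem ends in a vowel (*fabimra*, *eho*, *vuze*).
*de*: final sound = /e/, a vowel → -uku → *deuku*.
*zonel* — final sound /l/ (a consonant) → -ese → *zonelese*.

deuku, zonelese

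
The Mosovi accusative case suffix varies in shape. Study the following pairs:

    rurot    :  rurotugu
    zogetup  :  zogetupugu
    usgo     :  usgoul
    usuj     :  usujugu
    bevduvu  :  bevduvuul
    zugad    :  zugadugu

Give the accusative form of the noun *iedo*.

The pattern is consonant vs. vowel: -ugu when the stem ends in a consonant (*rurot*, *zogetup*, *usuj*, *zugad*); -ul when the stem ends in a vowel (*usgo*, *bevduvu*).
The final sound of *iedo* is /o/, which is a vowel, so the suffix is -ul, giving *iedoul*.

iedoul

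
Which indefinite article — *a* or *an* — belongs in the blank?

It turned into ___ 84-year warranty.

an

The indefinite article is chosen by the initial *sound* of the following word, not its spelling.
The number *84* is spoken "eighty-…", beginning with /ˈeɪti/ — a vowel sound.
So the article is *an*: It turned into an 84-year warranty.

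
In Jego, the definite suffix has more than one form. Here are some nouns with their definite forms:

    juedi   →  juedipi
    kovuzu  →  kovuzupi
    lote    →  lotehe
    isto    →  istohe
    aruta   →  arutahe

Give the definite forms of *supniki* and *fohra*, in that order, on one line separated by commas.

The alternation tracks the last vowel of the stem — -pi when the last vowel of the stem is a high vowel (*juedi*, *kovuzu*); -he when the last vowel of the stem is a non-high vowel (*lote*, *isto*, *aruta*).
*supniki* — last vowel /i/ (a high vowel) → -pi → *supnikipi*.
*fohra* — last vowel /a/ (a non-high vowel) → -he → *fohrahe*.

supnikipi, fohrahe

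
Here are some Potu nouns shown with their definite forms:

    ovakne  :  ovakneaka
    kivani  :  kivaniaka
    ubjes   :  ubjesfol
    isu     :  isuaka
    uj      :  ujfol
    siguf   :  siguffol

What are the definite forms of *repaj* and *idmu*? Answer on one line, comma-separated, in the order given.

The pattern is consonant vs. vowel: -fol when the stem ends in a consonant (*ubjes*, *uj*, *siguf*); -aka when the stem ends in a vowel (*ovakne*, *kivani*, *isu*).
*repaj* — final sound /j/ (a consonant) → -fol → *repajfol*.
*idmu*: final sound = /u/, a vowel → -aka → *idmuaka*.

repajfol, idmuaka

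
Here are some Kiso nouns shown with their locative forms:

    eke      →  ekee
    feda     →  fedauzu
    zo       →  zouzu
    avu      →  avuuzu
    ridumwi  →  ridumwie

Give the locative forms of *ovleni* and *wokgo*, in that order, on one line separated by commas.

The alternation tracks the last vowel of the stem — -e when the last vowel of the stem is a front vowel (*eke*, *ridumwi*); -uzu when the last vowel of the stem is a back vowel (*feda*, *zo*, *avu*).
*ovleni*: last vowel = /i/, a front vowel → -e → *ovlenie*.
Since the last vowel of *wokgo* is /o/ (a back vowel), it takes -uzu, giving *wokgouzu*.

ovlenie, wokgouzu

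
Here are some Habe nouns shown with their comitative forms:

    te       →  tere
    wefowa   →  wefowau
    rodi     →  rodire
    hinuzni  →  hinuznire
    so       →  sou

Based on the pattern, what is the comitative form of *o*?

ou

The pattern is front/back vowel harmony: -re when the last vowel of the stem is a front vowel (*te*, *rodi*, *hinuzni*); -u when the last vowel of the stem is a back vowel (*wefowa*, *so*).
*o*: last vowel = /o/, a back vowel → -u → *ou*.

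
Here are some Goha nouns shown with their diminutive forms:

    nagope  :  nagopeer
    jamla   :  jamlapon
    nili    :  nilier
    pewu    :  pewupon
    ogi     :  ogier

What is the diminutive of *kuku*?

kukupon

Looking at the last vowel of each stem: -er when the last vowel of the stem is a front vowel (*nagope*, *nili*, *ogi*); -pon when the last vowel of the stem is a back vowel (*jamla*, *pewu*).
The last vowel of *kuku* is /u/, which is a back vowel, so the suffix is -pon, giving *kukupon*.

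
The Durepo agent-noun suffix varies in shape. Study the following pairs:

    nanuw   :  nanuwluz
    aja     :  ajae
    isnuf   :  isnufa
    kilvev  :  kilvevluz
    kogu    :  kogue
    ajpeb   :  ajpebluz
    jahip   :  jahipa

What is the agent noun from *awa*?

The alternation tracks the final sound of the stem — -a when the stem ends in a voiceless consonant (*isnuf*, *jahip*); -luz when the stem ends in a voiced consonant (*nanuw*, *kilvev*, *ajpeb*); -e when the stem ends in a vowel (*aja*, *kogu*).
The final sound of *awa* is /a/, which is a vowel, so the suffix is -e, giving *awae*.

awae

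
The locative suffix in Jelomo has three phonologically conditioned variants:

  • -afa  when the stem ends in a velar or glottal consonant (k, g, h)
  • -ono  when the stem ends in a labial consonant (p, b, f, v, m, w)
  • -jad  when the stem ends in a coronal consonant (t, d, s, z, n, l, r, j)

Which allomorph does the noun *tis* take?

The final consonant of *tis* is /s/, which is coronal, so the suffix is -jad.

-jad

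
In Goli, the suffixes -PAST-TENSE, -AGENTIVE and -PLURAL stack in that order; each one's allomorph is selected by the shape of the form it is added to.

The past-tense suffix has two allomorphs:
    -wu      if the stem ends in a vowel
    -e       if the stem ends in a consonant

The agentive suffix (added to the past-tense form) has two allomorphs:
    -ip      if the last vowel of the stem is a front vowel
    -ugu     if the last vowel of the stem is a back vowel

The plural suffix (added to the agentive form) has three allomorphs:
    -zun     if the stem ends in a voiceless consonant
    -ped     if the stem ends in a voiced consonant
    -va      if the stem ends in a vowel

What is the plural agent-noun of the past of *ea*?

eawuuguva

Since the final sound of *ea* is /a/ (a vowel), it takes -wu, giving *eawu*.
The past-tense form *eawu* — last vowel /u/ (a back vowel) → -ugu → *eawuugu*.
The final sound of the agentive form *eawuugu* is /u/, which is a vowel, so the plural suffix is -va, giving *eawuuguva*.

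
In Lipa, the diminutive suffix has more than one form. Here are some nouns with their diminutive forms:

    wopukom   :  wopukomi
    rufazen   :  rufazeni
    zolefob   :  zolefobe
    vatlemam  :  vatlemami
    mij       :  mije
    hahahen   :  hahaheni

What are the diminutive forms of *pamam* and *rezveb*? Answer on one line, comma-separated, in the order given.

pamami, rezvebe

The alternation tracks the final consonant of the stem — -i when the stem ends in a nasal (*wopukom*, *rufazen*, *vatlemam*, *hahahen*); -e when the stem ends in a non-nasal consonant (*zolefob*, *mij*).
*pamam* — final consonant /m/ (a nasal) → -i → *pamami*.
Since the final consonant of *rezveb* is /b/ (non-nasal), it takes -e, giving *rezvebe*.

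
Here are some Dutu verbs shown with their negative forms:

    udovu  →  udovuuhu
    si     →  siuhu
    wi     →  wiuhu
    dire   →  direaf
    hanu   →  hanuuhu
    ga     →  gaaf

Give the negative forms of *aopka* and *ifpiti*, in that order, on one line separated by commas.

aopkaaf, ifpitiuhu

The suffix is conditioned by the last vowel: -uhu when the last vowel of the stem is a high vowel (*udovu*, *si*, *wi*, *hanu*); -af when the last vowel of the stem is a non-high vowel (*dire*, *ga*).
The last vowel of *aopka* is /a/, which is a non-high vowel, so the suffix is -af, giving *aopkaaf*.
The last vowel of *ifpiti* is /i/, which is a high vowel, so the suffix is -uhu, giving *ifpitiuhu*.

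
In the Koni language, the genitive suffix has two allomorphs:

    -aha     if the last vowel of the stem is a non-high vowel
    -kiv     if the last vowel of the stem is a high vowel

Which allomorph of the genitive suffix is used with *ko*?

*ko* — last vowel /o/ (a non-high vowel) → -aha.

-aha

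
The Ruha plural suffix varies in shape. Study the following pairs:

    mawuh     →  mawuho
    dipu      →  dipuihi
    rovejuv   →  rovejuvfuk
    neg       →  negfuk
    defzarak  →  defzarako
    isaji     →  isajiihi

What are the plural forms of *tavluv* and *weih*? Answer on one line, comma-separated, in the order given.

The alternation tracks the final sound of the stem — -o when the stem ends in a voiceless consonant (*mawuh*, *defzarak*); -fuk when the stem ends in a voiced consonant (*rovejuv*, *neg*); -ihi when the stem ends in a vowel (*dipu*, *isaji*).
Since the final sound of *tavluv* is /v/ (a voiced consonant), it takes -fuk, giving *tavluvfuk*.
The final sound of *weih* is /h/, which is a voiceless consonant, so the suffix is -o, giving *weiho*.

tavluvfuk, weiho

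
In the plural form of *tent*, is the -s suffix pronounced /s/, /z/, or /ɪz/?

/s/

The stem *tent* ends in a voiceless non-sibilant consonant.
The plural suffix surfaces as /ɪz/ after sibilants, /s/ after other voiceless consonants, and /z/ after other voiced sounds.
So the plural -s on *tent* is pronounced /s/.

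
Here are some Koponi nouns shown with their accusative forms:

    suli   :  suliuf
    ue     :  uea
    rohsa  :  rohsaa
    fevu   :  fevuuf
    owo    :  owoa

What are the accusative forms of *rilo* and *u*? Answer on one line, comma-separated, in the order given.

riloa, uuf

Looking at the last vowel of each stem: -uf when the last vowel of the stem is a high vowel (*suli*, *fevu*); -a when the last vowel of the stem is a non-high vowel (*ue*, *rohsa*, *owo*).
*rilo*: last vowel = /o/, a non-high vowel → -a → *riloa*.
Since the last vowel of *u* is /u/ (a high vowel), it takes -uf, giving *uuf*.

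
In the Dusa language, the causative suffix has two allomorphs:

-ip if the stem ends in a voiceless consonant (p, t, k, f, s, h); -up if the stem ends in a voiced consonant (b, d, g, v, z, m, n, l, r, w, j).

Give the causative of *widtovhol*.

Since the final consonant of *widtovhol* is /l/ (voiced), it takes -up, giving *widtovholup*.

widtovholup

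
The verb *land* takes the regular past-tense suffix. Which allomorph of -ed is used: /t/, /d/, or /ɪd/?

The stem *land* ends in /t/ or /d/.
The -ed suffix is realized as /ɪd/ after /t, d/; as /t/ after other voiceless consonants; and as /d/ after other voiced sounds.
So -ed on *land* is pronounced /ɪd/.

/ɪd/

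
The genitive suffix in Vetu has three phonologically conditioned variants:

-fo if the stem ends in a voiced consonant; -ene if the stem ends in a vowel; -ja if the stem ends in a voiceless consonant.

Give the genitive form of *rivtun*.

rivtunfo

Since the final sound of *rivtun* is /n/ (a voiced consonant), it takes -fo, giving *rivtunfo*.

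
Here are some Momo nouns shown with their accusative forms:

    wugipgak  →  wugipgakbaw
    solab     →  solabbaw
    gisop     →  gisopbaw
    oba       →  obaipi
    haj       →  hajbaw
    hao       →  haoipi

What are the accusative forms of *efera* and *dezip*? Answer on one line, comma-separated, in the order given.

The alternation tracks the final sound of the stem — -baw when the stem ends in a consonant (*wugipgak*, *solab*, *gisop*, *haj*); -ipi when the stem ends in a vowel (*oba*, *hao*).
*efera*: final sound = /a/, a vowel → -ipi → *eferaipi*.
*dezip*: final sound = /p/, a consonant → -baw → *dezipbaw*.

eferaipi, dezipbaw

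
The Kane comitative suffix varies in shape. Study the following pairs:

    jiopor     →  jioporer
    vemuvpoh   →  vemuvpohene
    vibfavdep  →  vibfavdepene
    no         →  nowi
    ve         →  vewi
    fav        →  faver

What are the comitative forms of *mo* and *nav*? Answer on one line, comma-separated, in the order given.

mowi, naver

Looking at the final sound of each stem: -ene when the stem ends in a voiceless consonant (*vemuvpoh*, *vibfavdep*); -er when the stem ends in a voiced consonant (*jiopor*, *fav*); -wi when the stem ends in a vowel (*no*, *ve*).
The final sound of *mo* is /o/, which is a vowel, so the suffix is -wi, giving *mowi*.
*nav* — final sound /v/ (a voiced consonant) → -er → *naver*.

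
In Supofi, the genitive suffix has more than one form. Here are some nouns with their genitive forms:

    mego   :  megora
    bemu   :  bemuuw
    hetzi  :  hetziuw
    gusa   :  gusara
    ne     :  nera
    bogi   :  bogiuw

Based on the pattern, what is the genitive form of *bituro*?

The pattern is height harmony: -uw when the last vowel of the stem is a high vowel (*bemu*, *hetzi*, *bogi*); -ra when the last vowel of the stem is a non-high vowel (*mego*, *gusa*, *ne*).
*bituro* — last vowel /o/ (a non-high vowel) → -ra → *biturora*.

biturora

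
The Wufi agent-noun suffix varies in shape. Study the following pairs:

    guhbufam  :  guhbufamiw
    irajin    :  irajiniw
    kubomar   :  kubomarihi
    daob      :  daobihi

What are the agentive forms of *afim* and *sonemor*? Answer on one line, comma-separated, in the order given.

afimiw, sonemorihi

Looking at the final consonant of each stem: -iw when the stem ends in a nasal (*guhbufam*, *irajin*); -ihi when the stem ends in a non-nasal consonant (*kubomar*, *daob*).
Since the final consonant of *afim* is /m/ (a nasal), it takes -iw, giving *afimiw*.
Since the final consonant of *sonemor* is /r/ (non-nasal), it takes -ihi, giving *sonemorihi*.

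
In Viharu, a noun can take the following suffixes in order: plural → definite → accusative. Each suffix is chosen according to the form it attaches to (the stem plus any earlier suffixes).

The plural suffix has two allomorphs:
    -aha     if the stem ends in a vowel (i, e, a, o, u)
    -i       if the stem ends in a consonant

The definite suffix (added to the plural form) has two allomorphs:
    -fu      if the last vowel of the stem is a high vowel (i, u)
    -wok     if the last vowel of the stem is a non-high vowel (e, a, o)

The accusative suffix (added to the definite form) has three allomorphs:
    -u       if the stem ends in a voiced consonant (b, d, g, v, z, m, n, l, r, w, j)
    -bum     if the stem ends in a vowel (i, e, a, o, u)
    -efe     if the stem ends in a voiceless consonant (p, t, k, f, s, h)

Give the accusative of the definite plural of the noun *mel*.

The final sound of *mel* is /l/, which is a consonant, so the plural suffix is -i, giving *meli*.
The last vowel of the plural form *meli* is /i/, which is a high vowel, so the definite suffix is -fu, giving *melifu*.
The definite form *melifu*: final sound = /u/, a vowel → -bum → *melifubum*.

melifubum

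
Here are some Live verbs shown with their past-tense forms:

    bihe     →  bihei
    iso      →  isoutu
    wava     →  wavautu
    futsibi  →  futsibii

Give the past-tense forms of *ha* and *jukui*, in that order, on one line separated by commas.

The pattern is front/back vowel harmony: -i when the last vowel of the stem is a front vowel (*bihe*, *futsibi*); -utu when the last vowel of the stem is a back vowel (*iso*, *wava*).
*ha*: last vowel = /a/, a back vowel → -utu → *hautu*.
*jukui*: last vowel = /i/, a front vowel → -i → *jukuii*.

hautu, jukuii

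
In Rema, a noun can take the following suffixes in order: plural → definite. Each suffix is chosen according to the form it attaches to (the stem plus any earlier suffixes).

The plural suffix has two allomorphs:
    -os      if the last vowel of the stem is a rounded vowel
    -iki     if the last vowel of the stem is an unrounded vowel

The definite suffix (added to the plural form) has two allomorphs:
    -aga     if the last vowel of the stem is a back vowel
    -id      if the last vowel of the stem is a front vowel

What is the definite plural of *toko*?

tokoosaga

*toko* — last vowel /o/ (a rounded vowel) → -os → *tokoos*.
The last vowel of the plural form *tokoos* is /o/, which is a back vowel, so the definite suffix is -aga, giving *tokoosaga*.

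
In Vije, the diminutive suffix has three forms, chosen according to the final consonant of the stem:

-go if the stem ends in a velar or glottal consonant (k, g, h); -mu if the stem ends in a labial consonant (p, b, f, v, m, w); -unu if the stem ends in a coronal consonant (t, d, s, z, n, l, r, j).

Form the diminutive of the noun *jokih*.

jokihgo

*jokih* — final consonant /h/ (velar/glottal) → -go → *jokihgo*.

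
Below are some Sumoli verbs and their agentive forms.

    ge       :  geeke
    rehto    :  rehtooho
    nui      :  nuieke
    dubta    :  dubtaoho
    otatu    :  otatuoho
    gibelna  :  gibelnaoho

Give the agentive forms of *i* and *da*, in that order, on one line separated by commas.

The alternation tracks the last vowel of the stem — -eke when the last vowel of the stem is a front vowel (*ge*, *nui*); -oho when the last vowel of the stem is a back vowel (*rehto*, *dubta*, *otatu*, *gibelna*).
The last vowel of *i* is /i/, which is a front vowel, so the suffix is -eke, giving *ieke*.
*da* — last vowel /a/ (a back vowel) → -oho → *daoho*.

ieke, daoho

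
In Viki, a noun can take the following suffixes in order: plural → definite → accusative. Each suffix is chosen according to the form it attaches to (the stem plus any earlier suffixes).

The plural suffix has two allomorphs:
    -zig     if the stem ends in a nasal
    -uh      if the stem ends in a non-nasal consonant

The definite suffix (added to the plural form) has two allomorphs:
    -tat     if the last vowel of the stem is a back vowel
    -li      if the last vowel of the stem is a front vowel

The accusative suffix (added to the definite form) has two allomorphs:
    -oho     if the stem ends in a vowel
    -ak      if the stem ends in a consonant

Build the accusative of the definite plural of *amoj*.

amojuhtatak

*amoj*: final consonant = /j/, non-nasal → -uh → *amojuh*.
The plural form *amojuh* — last vowel /u/ (a back vowel) → -tat → *amojuhtat*.
The definite form *amojuhtat* — final sound /t/ (a consonant) → -ak → *amojuhtatak*.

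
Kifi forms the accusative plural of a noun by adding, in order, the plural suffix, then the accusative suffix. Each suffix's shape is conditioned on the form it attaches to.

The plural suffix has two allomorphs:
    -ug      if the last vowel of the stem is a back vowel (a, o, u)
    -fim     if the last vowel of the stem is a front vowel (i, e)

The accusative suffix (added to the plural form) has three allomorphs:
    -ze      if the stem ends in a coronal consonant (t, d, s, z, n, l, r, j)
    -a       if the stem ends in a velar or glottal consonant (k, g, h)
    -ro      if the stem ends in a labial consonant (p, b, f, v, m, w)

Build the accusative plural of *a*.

*a* — last vowel /a/ (a back vowel) → -ug → *aug*.
The final consonant of the plural form *aug* is /g/, which is velar/glottal, so the accusative suffix is -a, giving *auga*.

auga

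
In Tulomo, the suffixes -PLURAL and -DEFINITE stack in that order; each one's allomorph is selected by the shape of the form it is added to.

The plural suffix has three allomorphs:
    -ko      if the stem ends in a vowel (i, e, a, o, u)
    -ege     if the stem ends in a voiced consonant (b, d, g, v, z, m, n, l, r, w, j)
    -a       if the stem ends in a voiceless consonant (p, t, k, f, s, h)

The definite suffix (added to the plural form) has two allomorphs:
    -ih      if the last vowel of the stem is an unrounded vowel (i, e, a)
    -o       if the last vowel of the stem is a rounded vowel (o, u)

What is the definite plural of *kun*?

The final sound of *kun* is /n/, which is a voiced consonant, so the plural suffix is -ege, giving *kunege*.
The last vowel of the plural form *kunege* is /e/, which is an unrounded vowel, so the definite suffix is -ih, giving *kunegeih*.

kunegeih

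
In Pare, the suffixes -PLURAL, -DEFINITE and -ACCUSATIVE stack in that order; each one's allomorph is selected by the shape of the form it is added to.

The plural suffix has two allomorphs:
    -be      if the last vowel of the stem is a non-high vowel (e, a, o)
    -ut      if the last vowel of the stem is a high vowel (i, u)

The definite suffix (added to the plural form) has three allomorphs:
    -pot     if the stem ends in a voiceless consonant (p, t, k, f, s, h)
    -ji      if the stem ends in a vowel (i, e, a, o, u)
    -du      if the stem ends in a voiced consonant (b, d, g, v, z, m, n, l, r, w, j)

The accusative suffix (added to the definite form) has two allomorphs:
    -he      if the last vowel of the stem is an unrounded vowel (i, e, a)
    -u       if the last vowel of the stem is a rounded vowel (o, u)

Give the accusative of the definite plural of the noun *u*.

uutpotu

Since the last vowel of *u* is /u/ (a high vowel), it takes -ut, giving *uut*.
The plural form *uut*: final sound = /t/, a voiceless consonant → -pot → *uutpot*.
The definite form *uutpot* — last vowel /o/ (a rounded vowel) → -u → *uutpotu*.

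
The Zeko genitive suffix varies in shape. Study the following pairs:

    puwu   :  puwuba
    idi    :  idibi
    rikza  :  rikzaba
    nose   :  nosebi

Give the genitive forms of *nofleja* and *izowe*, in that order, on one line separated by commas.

noflejaba, izowebi

The alternation tracks the last vowel of the stem — -bi when the last vowel of the stem is a front vowel (*idi*, *nose*); -ba when the last vowel of the stem is a back vowel (*puwu*, *rikza*).
*nofleja* — last vowel /a/ (a back vowel) → -ba → *noflejaba*.
*izowe* — last vowel /e/ (a front vowel) → -bi → *izowebi*.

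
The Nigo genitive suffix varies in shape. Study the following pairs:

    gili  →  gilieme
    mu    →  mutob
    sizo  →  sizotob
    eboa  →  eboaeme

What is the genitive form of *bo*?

The pattern is rounding harmony: -tob when the last vowel of the stem is a rounded vowel (*mu*, *sizo*); -eme when the last vowel of the stem is an unrounded vowel (*gili*, *eboa*).
*bo*: last vowel = /o/, a rounded vowel → -tob → *botob*.

botob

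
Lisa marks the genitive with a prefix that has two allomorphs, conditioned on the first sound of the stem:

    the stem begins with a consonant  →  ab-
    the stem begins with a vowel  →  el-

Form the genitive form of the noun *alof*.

elalof

*alof*: first sound = /a/, a vowel → el- → *elalof*.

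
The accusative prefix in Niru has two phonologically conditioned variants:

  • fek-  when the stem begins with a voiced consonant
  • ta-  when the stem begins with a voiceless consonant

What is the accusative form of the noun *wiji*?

The first consonant of *wiji* is /w/, which is voiced, so the prefix is fek-, giving *fekwiji*.

fekwiji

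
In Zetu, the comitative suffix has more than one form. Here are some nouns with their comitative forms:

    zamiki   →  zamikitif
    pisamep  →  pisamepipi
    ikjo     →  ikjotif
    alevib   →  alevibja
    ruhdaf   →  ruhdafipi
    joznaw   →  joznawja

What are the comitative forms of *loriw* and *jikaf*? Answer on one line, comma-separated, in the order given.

loriwja, jikafipi

Looking at the final sound of each stem: -ipi when the stem ends in a voiceless consonant (*pisamep*, *ruhdaf*); -ja when the stem ends in a voiced consonant (*alevib*, *joznaw*); -tif when the stem ends in a vowel (*zamiki*, *ikjo*).
Since the final sound of *loriw* is /w/ (a voiced consonant), it takes -ja, giving *loriwja*.
*jikaf* — final sound /f/ (a voiceless consonant) → -ipi → *jikafipi*.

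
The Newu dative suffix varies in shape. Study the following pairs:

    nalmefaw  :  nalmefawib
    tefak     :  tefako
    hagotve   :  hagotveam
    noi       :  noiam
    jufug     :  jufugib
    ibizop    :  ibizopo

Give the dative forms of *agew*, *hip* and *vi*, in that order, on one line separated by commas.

The suffix is conditioned by the final sound: -o when the stem ends in a voiceless consonant (*tefak*, *ibizop*); -ib when the stem ends in a voiced consonant (*nalmefaw*, *jufug*); -am when the stem ends in a vowel (*hagotve*, *noi*).
*agew*: final sound = /w/, a voiced consonant → -ib → *agewib*.
*hip* — final sound /p/ (a voiceless consonant) → -o → *hipo*.
The final sound of *vi* is /i/, which is a vowel, so the suffix is -am, giving *viam*.

agewib, hipo, viam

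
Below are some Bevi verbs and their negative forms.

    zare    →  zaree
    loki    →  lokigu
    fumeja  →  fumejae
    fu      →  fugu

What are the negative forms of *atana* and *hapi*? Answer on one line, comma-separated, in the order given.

atanae, hapigu

The pattern is height harmony: -gu when the last vowel of the stem is a high vowel (*loki*, *fu*); -e when the last vowel of the stem is a non-high vowel (*zare*, *fumeja*).
*atana*: last vowel = /a/, a non-high vowel → -e → *atanae*.
Since the last vowel of *hapi* is /i/ (a high vowel), it takes -gu, giving *hapigu*.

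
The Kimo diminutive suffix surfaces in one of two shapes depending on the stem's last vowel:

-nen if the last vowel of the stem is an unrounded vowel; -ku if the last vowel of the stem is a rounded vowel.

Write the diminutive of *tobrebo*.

Since the last vowel of *tobrebo* is /o/ (a rounded vowel), it takes -ku, giving *tobreboku*.

tobreboku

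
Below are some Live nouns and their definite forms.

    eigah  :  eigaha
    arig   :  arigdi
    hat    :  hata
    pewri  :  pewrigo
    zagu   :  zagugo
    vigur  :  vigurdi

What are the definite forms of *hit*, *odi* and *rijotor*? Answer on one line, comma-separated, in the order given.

hita, odigo, rijotordi

Looking at the final sound of each stem: -a when the stem ends in a voiceless consonant (*eigah*, *hat*); -di when the stem ends in a voiced consonant (*arig*, *vigur*); -go when the stem ends in a vowel (*pewri*, *zagu*).
The final sound of *hit* is /t/, which is a voiceless consonant, so the suffix is -a, giving *hita*.
Since the final sound of *odi* is /i/ (a vowel), it takes -go, giving *odigo*.
Since the final sound of *rijotor* is /r/ (a voiced consonant), it takes -di, giving *rijotordi*.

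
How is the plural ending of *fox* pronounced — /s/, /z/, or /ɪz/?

The stem *fox* ends in a sibilant (/s, z, ʃ, ʒ, tʃ, dʒ/).
The plural suffix surfaces as /ɪz/ after sibilants, /s/ after other voiceless consonants, and /z/ after other voiced sounds.
So the plural -s on *fox* is pronounced /ɪz/.

/ɪz/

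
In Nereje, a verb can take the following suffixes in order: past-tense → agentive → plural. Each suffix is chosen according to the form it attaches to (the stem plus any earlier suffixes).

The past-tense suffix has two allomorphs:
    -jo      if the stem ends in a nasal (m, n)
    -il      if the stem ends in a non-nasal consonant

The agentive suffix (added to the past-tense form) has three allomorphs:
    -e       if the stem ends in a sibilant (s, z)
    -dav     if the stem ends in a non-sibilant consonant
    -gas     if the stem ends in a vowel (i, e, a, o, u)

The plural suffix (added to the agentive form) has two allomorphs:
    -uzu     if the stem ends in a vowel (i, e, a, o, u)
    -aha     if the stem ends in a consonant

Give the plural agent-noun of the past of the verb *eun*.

eunjogasaha

Since the final consonant of *eun* is /n/ (a nasal), it takes -jo, giving *eunjo*.
The past-tense form *eunjo* — final sound /o/ (a vowel) → -gas → *eunjogas*.
The final sound of the agentive form *eunjogas* is /s/, which is a consonant, so the plural suffix is -aha, giving *eunjogasaha*.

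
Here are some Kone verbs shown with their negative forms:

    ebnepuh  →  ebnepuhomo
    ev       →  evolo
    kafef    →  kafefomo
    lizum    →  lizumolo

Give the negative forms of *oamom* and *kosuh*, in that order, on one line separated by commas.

The alternation tracks the final consonant of the stem — -omo when the stem ends in a voiceless consonant (*ebnepuh*, *kafef*); -olo when the stem ends in a voiced consonant (*ev*, *lizum*).
The final consonant of *oamom* is /m/, which is voiced, so the suffix is -olo, giving *oamomolo*.
*kosuh* — final consonant /h/ (voiceless) → -omo → *kosuhomo*.

oamomolo, kosuhomo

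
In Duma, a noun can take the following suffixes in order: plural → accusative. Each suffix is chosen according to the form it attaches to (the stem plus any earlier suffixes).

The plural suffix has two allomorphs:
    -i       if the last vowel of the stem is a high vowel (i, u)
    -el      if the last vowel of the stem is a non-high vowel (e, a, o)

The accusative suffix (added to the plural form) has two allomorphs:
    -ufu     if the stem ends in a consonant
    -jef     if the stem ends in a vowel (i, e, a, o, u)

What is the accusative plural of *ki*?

kiijef

*ki*: last vowel = /i/, a high vowel → -i → *kii*.
The final sound of the plural form *kii* is /i/, which is a vowel, so the accusative suffix is -jef, giving *kiijef*.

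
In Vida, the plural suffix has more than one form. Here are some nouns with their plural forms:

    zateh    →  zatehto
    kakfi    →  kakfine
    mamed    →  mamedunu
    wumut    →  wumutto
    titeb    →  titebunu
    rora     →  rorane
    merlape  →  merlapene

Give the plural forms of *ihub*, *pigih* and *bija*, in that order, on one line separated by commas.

The pattern is voicing of the final sound: -to when the stem ends in a voiceless consonant (*zateh*, *wumut*); -unu when the stem ends in a voiced consonant (*mamed*, *titeb*); -ne when the stem ends in a vowel (*kakfi*, *rora*, *merlape*).
The final sound of *ihub* is /b/, which is a voiced consonant, so the suffix is -unu, giving *ihubunu*.
*pigih*: final sound = /h/, a voiceless consonant → -to → *pigihto*.
Since the final sound of *bija* is /a/ (a vowel), it takes -ne, giving *bijane*.

ihubunu, pigihto, bijane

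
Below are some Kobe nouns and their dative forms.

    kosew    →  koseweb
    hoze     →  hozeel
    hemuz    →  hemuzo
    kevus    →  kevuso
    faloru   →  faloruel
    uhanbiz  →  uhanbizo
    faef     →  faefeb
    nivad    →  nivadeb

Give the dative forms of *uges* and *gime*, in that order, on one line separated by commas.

The suffix is conditioned by the final sound: -o when the stem ends in a sibilant (*hemuz*, *kevus*, *uhanbiz*); -eb when the stem ends in a non-sibilant consonant (*kosew*, *faef*, *nivad*); -el when the stem ends in a vowel (*hoze*, *faloru*).
Since the final sound of *uges* is /s/ (a sibilant), it takes -o, giving *ugeso*.
Since the final sound of *gime* is /e/ (a vowel), it takes -el, giving *gimeel*.

ugeso, gimeel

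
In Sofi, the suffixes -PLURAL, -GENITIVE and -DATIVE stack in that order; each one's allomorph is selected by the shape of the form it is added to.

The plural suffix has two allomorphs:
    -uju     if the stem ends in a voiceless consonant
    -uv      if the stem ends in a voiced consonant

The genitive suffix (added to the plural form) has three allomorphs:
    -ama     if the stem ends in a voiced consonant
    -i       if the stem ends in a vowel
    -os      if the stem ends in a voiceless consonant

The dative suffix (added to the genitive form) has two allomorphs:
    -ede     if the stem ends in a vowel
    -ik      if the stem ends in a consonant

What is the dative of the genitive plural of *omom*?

omomuvamaede

Since the final consonant of *omom* is /m/ (voiced), it takes -uv, giving *omomuv*.
The final sound of the plural form *omomuv* is /v/, which is a voiced consonant, so the genitive suffix is -ama, giving *omomuvama*.
Since the final sound of the genitive form *omomuvama* is /a/ (a vowel), it takes -ede, giving *omomuvamaede*.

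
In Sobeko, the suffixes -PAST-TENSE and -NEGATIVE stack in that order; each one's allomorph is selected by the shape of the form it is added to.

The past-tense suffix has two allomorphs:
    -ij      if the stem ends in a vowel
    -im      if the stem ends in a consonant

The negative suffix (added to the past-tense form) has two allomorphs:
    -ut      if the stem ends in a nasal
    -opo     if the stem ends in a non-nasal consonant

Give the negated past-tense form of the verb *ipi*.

*ipi* — final sound /i/ (a vowel) → -ij → *ipiij*.
The final consonant of the past-tense form *ipiij* is /j/, which is non-nasal, so the negative suffix is -opo, giving *ipiijopo*.

ipiijopo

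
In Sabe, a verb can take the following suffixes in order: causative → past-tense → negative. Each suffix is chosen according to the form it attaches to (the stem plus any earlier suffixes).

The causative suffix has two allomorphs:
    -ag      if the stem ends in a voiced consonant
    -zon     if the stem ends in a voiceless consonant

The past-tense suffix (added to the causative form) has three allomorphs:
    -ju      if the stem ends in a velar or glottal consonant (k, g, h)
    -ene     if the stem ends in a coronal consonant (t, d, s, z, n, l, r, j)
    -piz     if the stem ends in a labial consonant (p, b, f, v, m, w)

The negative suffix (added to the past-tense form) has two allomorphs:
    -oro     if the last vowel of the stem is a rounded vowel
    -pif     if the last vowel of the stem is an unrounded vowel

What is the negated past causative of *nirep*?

nirepzonenepif

Since the final consonant of *nirep* is /p/ (voiceless), it takes -zon, giving *nirepzon*.
The causative form *nirepzon* — final consonant /n/ (coronal) → -ene → *nirepzonene*.
The past-tense form *nirepzonene*: last vowel = /e/, an unrounded vowel → -pif → *nirepzonenepif*.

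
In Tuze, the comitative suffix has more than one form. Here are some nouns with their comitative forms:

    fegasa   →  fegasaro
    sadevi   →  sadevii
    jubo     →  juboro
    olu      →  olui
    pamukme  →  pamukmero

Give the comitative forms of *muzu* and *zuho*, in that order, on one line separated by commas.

muzui, zuhoro

The pattern is height harmony: -i when the last vowel of the stem is a high vowel (*sadevi*, *olu*); -ro when the last vowel of the stem is a non-high vowel (*fegasa*, *jubo*, *pamukme*).
The last vowel of *muzu* is /u/, which is a high vowel, so the suffix is -i, giving *muzui*.
Since the last vowel of *zuho* is /o/ (a non-high vowel), it takes -ro, giving *zuhoro*.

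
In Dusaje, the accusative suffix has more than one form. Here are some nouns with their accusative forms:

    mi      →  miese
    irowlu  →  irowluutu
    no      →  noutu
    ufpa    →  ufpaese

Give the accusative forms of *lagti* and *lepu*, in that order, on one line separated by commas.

lagtiese, lepuutu

The suffix is conditioned by the last vowel: -utu when the last vowel of the stem is a rounded vowel (*irowlu*, *no*); -ese when the last vowel of the stem is an unrounded vowel (*mi*, *ufpa*).
*lagti* — last vowel /i/ (an unrounded vowel) → -ese → *lagtiese*.
*lepu*: last vowel = /u/, a rounded vowel → -utu → *lepuutu*.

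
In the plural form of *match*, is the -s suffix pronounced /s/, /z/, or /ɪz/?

The stem *match* ends in a sibilant (/s, z, ʃ, ʒ, tʃ, dʒ/).
The plural suffix surfaces as /ɪz/ after sibilants, /s/ after other voiceless consonants, and /z/ after other voiced sounds.
So the plural -s on *match* is pronounced /ɪz/.

/ɪz/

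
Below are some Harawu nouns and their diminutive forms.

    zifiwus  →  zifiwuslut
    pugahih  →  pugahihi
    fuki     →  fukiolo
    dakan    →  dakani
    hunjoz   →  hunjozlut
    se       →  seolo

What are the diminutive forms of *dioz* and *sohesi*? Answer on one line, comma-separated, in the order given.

Looking at the final sound of each stem: -lut when the stem ends in a sibilant (*zifiwus*, *hunjoz*); -i when the stem ends in a non-sibilant consonant (*pugahih*, *dakan*); -olo when the stem ends in a vowel (*fuki*, *se*).
Since the final sound of *dioz* is /z/ (a sibilant), it takes -lut, giving *diozlut*.
*sohesi*: final sound = /i/, a vowel → -olo → *sohesiolo*.

diozlut, sohesiolo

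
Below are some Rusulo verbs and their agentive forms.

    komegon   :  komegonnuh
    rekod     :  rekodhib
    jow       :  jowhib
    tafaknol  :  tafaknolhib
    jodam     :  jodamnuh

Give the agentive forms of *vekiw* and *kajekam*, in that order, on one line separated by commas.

vekiwhib, kajekamnuh

Looking at the final consonant of each stem: -nuh when the stem ends in a nasal (*komegon*, *jodam*); -hib when the stem ends in a non-nasal consonant (*rekod*, *jow*, *tafaknol*).
Since the final consonant of *vekiw* is /w/ (non-nasal), it takes -hib, giving *vekiwhib*.
*kajekam*: final consonant = /m/, a nasal → -nuh → *kajekamnuh*.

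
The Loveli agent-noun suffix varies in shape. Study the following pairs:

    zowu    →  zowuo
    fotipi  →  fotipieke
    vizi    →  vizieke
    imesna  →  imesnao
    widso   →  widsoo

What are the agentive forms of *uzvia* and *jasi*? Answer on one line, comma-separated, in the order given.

uzviao, jasieke

Looking at the last vowel of each stem: -eke when the last vowel of the stem is a front vowel (*fotipi*, *vizi*); -o when the last vowel of the stem is a back vowel (*zowu*, *imesna*, *widso*).
Since the last vowel of *uzvia* is /a/ (a back vowel), it takes -o, giving *uzviao*.
Since the last vowel of *jasi* is /i/ (a front vowel), it takes -eke, giving *jasieke*.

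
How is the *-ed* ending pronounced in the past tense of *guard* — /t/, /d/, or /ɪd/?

The stem *guard* ends in /t/ or /d/.
The -ed suffix is realized as /ɪd/ after /t, d/; as /t/ after other voiceless consonants; and as /d/ after other voiced sounds.
So -ed on *guard* is pronounced /ɪd/.

/ɪd/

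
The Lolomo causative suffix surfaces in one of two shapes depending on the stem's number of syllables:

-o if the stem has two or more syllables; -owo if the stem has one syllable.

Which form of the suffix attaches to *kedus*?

-o

*kedus* has 2 syllables, so the suffix is -o.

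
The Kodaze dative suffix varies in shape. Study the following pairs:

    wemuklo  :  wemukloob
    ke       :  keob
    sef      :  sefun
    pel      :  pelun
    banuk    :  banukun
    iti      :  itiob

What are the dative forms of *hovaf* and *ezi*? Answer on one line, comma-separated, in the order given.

The suffix is conditioned by the final sound: -un when the stem ends in a consonant (*sef*, *pel*, *banuk*); -ob when the stem ends in a vowel (*wemuklo*, *ke*, *iti*).
*hovaf* — final sound /f/ (a consonant) → -un → *hovafun*.
*ezi* — final sound /i/ (a vowel) → -ob → *eziob*.

hovafun, eziob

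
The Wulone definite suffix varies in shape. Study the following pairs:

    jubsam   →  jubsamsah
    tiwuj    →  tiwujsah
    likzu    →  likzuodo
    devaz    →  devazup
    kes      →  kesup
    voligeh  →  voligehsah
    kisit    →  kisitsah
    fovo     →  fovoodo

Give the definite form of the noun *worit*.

woritsah

The pattern is sibilance of the final sound: -up when the stem ends in a sibilant (*devaz*, *kes*); -sah when the stem ends in a non-sibilant consonant (*jubsam*, *tiwuj*, *voligeh*, *kisit*); -odo when the stem ends in a vowel (*likzu*, *fovo*).
*worit*: final sound = /t/, a non-sibilant consonant → -sah → *woritsah*.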